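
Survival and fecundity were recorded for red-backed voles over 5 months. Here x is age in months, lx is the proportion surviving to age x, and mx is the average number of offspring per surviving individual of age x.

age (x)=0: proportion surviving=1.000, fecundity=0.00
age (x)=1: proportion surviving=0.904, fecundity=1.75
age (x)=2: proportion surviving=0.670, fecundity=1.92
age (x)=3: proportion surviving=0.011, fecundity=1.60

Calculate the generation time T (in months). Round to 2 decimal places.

1.46

lx·mx: 0, 1.582, 1.2864, 0.0176 → R0 = 2.886
x·lx·mx: 0, 1.582, 2.5728, 0.0528 → Σ = 4.2076
T = 4.2076 / 2.886 = 1.457935… → 1.46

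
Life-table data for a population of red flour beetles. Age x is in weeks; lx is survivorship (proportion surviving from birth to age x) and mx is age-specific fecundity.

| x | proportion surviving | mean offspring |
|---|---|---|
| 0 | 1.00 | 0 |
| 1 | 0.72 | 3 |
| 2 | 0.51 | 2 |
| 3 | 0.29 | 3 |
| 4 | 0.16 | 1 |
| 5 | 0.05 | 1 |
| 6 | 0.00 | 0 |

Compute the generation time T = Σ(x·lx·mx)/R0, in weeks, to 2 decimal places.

lx·mx: 0, 2.16, 1.02, 0.87, 0.16, 0.05, 0 → R0 = 4.26
x·lx·mx: 0, 2.16, 2.04, 2.61, 0.64, 0.25, 0 → Σ = 7.7
T = 7.7 / 4.26 = 1.807512… → 1.81

1.81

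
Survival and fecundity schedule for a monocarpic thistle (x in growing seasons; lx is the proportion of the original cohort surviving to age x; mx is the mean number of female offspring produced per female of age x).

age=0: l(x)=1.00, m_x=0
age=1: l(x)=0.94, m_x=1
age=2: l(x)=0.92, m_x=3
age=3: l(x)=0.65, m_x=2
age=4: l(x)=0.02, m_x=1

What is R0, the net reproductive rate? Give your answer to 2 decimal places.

lx·mx by age: 0, 0.94, 2.76, 1.3, 0.02
R0 = Σ lx·mx = 5.02 → 5.02

5.02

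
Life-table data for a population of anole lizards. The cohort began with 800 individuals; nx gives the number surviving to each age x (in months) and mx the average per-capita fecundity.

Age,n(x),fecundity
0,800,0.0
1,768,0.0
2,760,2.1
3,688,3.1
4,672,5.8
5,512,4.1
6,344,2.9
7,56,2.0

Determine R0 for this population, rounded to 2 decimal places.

lx = nx/n0 = nx/800: 1, 0.96, 0.95, 0.86, 0.84, 0.64, 0.43, 0.07
lx·mx by age: 0, 0, 1.995, 2.666, 4.872, 2.624, 1.247, 0.14
R0 = Σ lx·mx = 13.544 → 13.54

13.54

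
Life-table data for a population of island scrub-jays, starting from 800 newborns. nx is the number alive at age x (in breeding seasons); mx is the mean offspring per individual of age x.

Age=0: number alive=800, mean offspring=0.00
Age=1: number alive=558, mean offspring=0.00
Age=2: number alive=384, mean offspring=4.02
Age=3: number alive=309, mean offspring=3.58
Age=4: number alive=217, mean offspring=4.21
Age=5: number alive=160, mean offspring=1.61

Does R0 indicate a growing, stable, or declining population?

growing

lx = nx/n0 = nx/800: 1, 0.6975, 0.48, 0.38625, 0.27125, 0.2
R0 = Σ lx·mx = 0 + 0 + 1.9296 + 1.382775… + 1.141963… + 0.322 = 4.776338…
R0 > 1, so the population is growing.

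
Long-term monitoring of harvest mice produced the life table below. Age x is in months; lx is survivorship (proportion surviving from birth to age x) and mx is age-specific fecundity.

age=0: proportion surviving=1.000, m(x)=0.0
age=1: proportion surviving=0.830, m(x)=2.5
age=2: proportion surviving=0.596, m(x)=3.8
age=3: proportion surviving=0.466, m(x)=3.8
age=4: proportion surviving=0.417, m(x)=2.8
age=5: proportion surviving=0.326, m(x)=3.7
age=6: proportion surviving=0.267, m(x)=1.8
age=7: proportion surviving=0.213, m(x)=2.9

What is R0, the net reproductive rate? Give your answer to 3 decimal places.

lx·mx by age: 0, 2.075, 2.2648, 1.7708, 1.1676, 1.2062, 0.4806, 0.6177
R0 = Σ lx·mx = 9.5827 → 9.583

9.583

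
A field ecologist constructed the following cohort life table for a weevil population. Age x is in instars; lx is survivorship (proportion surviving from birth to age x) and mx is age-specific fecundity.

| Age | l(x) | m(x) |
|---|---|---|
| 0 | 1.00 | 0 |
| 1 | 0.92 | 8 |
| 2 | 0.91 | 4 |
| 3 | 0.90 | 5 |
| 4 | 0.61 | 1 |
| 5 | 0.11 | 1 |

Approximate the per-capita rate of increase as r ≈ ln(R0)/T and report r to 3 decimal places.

R0 = Σ lx·mx = 0 + 7.36 + 3.64 + 4.5 + 0.61 + 0.11 = 16.22
Σ x·lx·mx = 31.13; T = 31.13/16.22 = 1.91924…
r ≈ ln(R0)/T = ln(16.22)/1.91924… = 1.45175… → 1.452

1.452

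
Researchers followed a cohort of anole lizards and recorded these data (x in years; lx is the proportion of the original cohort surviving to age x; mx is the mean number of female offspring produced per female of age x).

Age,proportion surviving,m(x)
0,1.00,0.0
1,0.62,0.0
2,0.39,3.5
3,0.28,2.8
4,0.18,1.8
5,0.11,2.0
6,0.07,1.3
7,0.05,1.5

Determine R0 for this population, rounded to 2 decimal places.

2.86

lx·mx by age: 0, 0, 1.365, 0.784, 0.324, 0.22, 0.091, 0.075
R0 = Σ lx·mx = 2.859 → 2.86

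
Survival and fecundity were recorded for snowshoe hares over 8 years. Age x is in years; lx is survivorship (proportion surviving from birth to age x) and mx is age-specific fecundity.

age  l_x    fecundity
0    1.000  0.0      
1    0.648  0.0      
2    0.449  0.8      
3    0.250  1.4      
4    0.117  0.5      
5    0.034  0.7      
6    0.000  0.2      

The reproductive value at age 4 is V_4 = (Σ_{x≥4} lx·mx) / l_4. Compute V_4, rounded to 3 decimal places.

lx·mx for x ≥ 4: 0.0585, 0.0238, 0 → sum = 0.0823
V_4 = 0.0823 / l_4 = 0.0823 / 0.117 = 0.703419… → 0.703

0.703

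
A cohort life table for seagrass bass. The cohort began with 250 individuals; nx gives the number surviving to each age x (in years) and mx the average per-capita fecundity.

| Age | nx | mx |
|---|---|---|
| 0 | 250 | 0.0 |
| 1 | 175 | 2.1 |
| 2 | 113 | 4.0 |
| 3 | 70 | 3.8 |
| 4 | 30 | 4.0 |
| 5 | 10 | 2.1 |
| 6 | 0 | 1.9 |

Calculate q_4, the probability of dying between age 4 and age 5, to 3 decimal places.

lx = nx/n0 = nx/250: 1, 0.7, 0.452, 0.28, 0.12, 0.04, 0
q_4 = (l_4 − l_5) / l_4 = (0.12 − 0.04) / 0.12
     = 0.08 / 0.12 = 0.666667… → 0.667

0.667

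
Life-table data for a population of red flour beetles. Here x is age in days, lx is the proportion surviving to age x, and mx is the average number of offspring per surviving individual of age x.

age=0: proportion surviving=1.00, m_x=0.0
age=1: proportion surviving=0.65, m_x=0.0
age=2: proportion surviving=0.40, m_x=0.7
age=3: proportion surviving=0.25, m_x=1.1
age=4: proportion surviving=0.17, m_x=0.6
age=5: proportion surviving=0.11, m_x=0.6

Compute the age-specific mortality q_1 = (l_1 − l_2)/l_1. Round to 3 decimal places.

q_1 = (l_1 − l_2) / l_1 = (0.65 − 0.4) / 0.65
     = 0.25 / 0.65 = 0.384615… → 0.385

0.385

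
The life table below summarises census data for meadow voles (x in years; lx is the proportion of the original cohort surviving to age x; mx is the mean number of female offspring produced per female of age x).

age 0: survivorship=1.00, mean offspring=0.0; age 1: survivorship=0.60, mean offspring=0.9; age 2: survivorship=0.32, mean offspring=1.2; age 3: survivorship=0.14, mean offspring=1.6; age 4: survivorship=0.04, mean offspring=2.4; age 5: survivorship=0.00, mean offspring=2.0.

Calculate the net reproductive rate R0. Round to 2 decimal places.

1.24

lx·mx by age: 0, 0.54, 0.384, 0.224, 0.096, 0
R0 = Σ lx·mx = 1.244 → 1.24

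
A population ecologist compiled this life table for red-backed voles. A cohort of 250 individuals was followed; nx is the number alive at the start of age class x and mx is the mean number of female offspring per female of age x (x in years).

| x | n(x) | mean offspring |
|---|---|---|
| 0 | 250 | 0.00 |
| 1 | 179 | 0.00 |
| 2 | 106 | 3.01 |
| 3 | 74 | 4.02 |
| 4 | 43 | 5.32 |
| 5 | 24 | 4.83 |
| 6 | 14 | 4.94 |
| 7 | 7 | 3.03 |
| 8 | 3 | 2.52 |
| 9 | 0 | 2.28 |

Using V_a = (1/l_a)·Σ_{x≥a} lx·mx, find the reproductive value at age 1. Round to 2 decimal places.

5.92

lx = nx/n0 = nx/250: 1, 0.716, 0.424, 0.296, 0.172, 0.096, 0.056, 0.028, 0.012, 0
lx·mx for x ≥ 1: 0, 1.27624, 1.18992, 0.91504, 0.46368, 0.27664, 0.08484, 0.03024, 0 → sum = 4.2366
V_1 = 4.2366 / l_1 = 4.2366 / 0.716 = 5.917039… → 5.92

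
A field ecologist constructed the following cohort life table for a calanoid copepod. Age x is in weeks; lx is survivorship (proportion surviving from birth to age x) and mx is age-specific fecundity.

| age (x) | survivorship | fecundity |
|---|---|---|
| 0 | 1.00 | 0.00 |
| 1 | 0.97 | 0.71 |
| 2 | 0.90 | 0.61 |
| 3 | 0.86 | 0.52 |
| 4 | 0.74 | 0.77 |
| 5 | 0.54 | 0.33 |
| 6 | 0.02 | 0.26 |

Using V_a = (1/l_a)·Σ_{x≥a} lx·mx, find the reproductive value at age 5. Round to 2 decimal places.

0.34

lx·mx for x ≥ 5: 0.1782, 0.0052 → sum = 0.1834
V_5 = 0.1834 / l_5 = 0.1834 / 0.54 = 0.33963… → 0.34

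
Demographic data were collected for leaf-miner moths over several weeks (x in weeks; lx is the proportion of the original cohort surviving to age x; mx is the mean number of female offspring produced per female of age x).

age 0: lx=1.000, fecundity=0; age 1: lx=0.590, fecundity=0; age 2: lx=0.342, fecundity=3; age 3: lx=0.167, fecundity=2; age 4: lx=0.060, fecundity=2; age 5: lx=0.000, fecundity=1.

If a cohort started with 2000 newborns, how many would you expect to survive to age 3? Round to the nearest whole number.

Expected survivors = N0 · l_3 = 2000 × 0.167 = 334 → 334

334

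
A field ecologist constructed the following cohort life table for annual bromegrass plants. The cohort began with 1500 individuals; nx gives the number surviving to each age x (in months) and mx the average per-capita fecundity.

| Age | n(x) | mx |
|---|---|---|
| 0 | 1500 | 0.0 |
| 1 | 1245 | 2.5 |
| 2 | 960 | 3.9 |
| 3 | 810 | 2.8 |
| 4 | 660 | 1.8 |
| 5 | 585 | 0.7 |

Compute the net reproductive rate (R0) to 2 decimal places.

lx = nx/n0 = nx/1500: 1, 0.83, 0.64, 0.54, 0.44, 0.39
lx·mx by age: 0, 2.075, 2.496, 1.512, 0.792, 0.273
R0 = Σ lx·mx = 7.148 → 7.15

7.15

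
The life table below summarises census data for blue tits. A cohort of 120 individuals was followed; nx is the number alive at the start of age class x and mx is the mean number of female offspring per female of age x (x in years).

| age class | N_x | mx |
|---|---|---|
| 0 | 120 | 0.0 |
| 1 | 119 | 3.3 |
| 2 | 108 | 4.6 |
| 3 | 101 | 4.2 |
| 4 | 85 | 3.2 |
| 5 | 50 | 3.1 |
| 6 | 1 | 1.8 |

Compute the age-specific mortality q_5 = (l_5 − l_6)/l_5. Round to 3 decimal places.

0.980

lx = nx/n0 = nx/120: 1, 0.99167…, 0.9, 0.84167…, 0.70833…, 0.41667…, 0.00833…
q_5 = (l_5 − l_6) / l_5 = (0.416667… − 0.008333…) / 0.416667…
     = 0.408333… / 0.416667… = 0.98… → 0.980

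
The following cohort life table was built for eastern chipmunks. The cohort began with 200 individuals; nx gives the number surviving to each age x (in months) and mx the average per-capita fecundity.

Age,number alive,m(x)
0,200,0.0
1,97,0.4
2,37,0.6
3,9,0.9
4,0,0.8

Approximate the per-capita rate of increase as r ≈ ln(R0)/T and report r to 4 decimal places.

-0.6831

lx = nx/n0 = nx/200: 1, 0.485, 0.185, 0.045, 0
R0 = Σ lx·mx = 0 + 0.194 + 0.111 + 0.0405 + 0 = 0.3455
Σ x·lx·mx = 0.5375; T = 0.5375/0.3455 = 1.55572…
r ≈ ln(R0)/T = ln(0.3455)/1.55572… = -0.683134… → -0.6831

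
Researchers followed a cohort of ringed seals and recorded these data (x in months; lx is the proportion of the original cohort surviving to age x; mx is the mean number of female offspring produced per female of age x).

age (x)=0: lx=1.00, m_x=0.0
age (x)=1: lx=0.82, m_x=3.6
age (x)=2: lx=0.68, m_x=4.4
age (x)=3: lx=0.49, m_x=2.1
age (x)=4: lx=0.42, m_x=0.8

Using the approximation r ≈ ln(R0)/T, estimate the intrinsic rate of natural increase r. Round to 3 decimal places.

R0 = Σ lx·mx = 0 + 2.952 + 2.992 + 1.029 + 0.336 = 7.309
Σ x·lx·mx = 13.367; T = 13.367/7.309 = 1.82884…
r ≈ ln(R0)/T = ln(7.309)/1.82884… = 1.08763… → 1.088

1.088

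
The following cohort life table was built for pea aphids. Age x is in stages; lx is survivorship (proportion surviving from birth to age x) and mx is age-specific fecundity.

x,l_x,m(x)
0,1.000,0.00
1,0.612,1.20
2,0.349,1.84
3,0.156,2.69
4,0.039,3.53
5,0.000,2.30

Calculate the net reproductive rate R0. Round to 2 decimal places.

lx·mx by age: 0, 0.7344, 0.64216, 0.41964, 0.13767, 0
R0 = Σ lx·mx = 1.93387 → 1.93

1.93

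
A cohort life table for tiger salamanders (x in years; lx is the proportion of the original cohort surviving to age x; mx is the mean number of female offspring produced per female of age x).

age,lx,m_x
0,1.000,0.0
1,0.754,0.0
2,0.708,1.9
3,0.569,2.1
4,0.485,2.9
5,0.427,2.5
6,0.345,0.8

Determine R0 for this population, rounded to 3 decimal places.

5.290

lx·mx by age: 0, 0, 1.3452, 1.1949, 1.4065, 1.0675, 0.276
R0 = Σ lx·mx = 5.2901 → 5.290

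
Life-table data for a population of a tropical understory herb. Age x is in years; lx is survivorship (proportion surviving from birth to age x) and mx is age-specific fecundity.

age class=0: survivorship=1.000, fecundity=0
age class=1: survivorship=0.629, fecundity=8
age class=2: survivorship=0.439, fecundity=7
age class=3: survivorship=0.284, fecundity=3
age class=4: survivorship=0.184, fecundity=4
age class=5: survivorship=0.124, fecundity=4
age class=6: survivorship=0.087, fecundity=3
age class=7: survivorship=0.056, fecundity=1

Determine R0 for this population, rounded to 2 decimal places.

lx·mx by age: 0, 5.032, 3.073, 0.852, 0.736, 0.496, 0.261, 0.056
R0 = Σ lx·mx = 10.506 → 10.51

10.51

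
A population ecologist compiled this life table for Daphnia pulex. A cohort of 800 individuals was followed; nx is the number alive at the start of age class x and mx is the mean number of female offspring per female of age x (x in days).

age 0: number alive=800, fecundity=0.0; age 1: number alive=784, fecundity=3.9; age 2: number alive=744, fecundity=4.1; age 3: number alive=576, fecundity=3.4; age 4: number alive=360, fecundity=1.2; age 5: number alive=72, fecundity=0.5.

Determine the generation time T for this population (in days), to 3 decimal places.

1.985

lx = nx/n0 = nx/800: 1, 0.98, 0.93, 0.72, 0.45, 0.09
lx·mx: 0, 3.822, 3.813, 2.448, 0.54, 0.045 → R0 = 10.668
x·lx·mx: 0, 3.822, 7.626, 7.344, 2.16, 0.225 → Σ = 21.177
T = 21.177 / 10.668 = 1.985096… → 1.985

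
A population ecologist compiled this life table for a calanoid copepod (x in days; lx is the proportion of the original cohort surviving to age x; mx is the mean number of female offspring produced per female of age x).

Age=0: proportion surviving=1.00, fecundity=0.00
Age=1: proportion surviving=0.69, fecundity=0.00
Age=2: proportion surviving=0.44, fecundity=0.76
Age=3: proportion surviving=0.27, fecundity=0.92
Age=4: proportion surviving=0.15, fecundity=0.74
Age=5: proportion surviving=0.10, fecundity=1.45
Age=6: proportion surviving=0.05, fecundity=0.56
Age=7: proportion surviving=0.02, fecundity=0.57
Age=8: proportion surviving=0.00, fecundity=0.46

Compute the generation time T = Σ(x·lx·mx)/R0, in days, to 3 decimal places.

lx·mx: 0, 0, 0.3344, 0.2484, 0.111, 0.145, 0.028, 0.0114, 0 → R0 = 0.8782
x·lx·mx: 0, 0, 0.6688, 0.7452, 0.444, 0.725, 0.168, 0.0798, 0 → Σ = 2.8308
T = 2.8308 / 0.8782 = 3.223412… → 3.223

3.223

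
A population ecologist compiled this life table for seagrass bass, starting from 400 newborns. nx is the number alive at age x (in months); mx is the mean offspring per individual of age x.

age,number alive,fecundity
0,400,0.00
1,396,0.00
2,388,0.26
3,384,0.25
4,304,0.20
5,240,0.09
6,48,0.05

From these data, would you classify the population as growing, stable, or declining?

declining

lx = nx/n0 = nx/400: 1, 0.99, 0.97, 0.96, 0.76, 0.6, 0.12
R0 = Σ lx·mx = 0 + 0 + 0.2522 + 0.24 + 0.152 + 0.054 + 0.006 = 0.7042
R0 < 1, so the population is declining.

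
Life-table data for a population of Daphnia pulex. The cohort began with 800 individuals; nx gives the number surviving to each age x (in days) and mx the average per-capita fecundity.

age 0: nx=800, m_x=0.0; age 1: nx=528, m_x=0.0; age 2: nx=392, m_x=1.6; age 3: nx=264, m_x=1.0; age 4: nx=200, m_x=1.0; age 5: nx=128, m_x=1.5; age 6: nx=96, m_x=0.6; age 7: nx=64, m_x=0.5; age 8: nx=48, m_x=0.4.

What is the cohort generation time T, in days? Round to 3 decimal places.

3.254

lx = nx/n0 = nx/800: 1, 0.66, 0.49, 0.33, 0.25, 0.16, 0.12, 0.08, 0.06
lx·mx: 0, 0, 0.784, 0.33, 0.25, 0.24, 0.072, 0.04, 0.024 → R0 = 1.74
x·lx·mx: 0, 0, 1.568, 0.99, 1, 1.2, 0.432, 0.28, 0.192 → Σ = 5.662
T = 5.662 / 1.74 = 3.254023… → 3.254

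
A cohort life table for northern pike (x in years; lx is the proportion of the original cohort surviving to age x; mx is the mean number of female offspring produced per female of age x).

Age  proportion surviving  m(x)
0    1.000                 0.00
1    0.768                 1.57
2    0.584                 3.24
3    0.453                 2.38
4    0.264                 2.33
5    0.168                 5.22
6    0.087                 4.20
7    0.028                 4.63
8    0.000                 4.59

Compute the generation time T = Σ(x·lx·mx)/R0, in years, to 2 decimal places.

2.95

lx·mx: 0, 1.20576, 1.89216, 1.07814, 0.61512, 0.87696, 0.3654, 0.12964, 0 → R0 = 6.16318
x·lx·mx: 0, 1.20576, 3.78432, 3.23442, 2.46048, 4.3848, 2.1924, 0.90748, 0 → Σ = 18.16966
T = 18.16966 / 6.16318 = 2.948098… → 2.95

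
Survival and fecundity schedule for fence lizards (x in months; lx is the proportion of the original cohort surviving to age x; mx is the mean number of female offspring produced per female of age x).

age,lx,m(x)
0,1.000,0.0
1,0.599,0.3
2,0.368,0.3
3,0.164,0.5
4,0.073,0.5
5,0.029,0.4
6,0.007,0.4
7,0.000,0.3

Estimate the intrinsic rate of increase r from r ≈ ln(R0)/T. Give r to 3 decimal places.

R0 = Σ lx·mx = 0 + 0.1797 + 0.1104 + 0.082 + 0.0365 + 0.0116 + 0.0028 + 0 = 0.423
Σ x·lx·mx = 0.8673; T = 0.8673/0.423 = 2.05035…
r ≈ ln(R0)/T = ln(0.423)/2.05035… = -0.41963… → -0.420

-0.420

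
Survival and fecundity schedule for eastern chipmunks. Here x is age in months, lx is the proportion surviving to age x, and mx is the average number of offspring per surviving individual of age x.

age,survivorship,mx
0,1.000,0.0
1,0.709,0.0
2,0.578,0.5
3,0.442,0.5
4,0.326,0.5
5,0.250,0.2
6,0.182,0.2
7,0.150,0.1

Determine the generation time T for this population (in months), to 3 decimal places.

3.185

lx·mx: 0, 0, 0.289, 0.221, 0.163, 0.05, 0.0364, 0.015 → R0 = 0.7744
x·lx·mx: 0, 0, 0.578, 0.663, 0.652, 0.25, 0.2184, 0.105 → Σ = 2.4664
T = 2.4664 / 0.7744 = 3.184917… → 3.185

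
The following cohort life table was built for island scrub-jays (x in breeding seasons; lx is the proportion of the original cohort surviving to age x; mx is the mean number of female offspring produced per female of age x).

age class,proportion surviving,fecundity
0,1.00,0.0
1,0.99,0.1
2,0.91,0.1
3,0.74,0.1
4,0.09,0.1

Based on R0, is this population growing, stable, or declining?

R0 = Σ lx·mx = 0 + 0.099 + 0.091 + 0.074 + 0.009 = 0.273
R0 < 1, so the population is declining.

declining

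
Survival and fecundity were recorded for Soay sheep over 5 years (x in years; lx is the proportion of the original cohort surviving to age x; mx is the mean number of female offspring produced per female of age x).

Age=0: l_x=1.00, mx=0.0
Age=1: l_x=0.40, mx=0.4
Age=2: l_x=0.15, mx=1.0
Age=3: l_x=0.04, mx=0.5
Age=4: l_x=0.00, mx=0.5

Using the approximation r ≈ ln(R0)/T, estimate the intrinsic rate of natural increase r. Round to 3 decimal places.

R0 = Σ lx·mx = 0 + 0.16 + 0.15 + 0.02 + 0 = 0.33
Σ x·lx·mx = 0.52; T = 0.52/0.33 = 1.57576…
r ≈ ln(R0)/T = ln(0.33)/1.57576… = -0.70357… → -0.704

-0.704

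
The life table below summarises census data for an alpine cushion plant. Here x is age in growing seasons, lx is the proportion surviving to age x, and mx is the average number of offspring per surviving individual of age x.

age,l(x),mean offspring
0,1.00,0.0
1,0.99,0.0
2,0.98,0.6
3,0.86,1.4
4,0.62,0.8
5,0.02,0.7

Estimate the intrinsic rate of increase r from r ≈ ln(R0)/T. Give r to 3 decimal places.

0.281

R0 = Σ lx·mx = 0 + 0 + 0.588 + 1.204 + 0.496 + 0.014 = 2.302
Σ x·lx·mx = 6.842; T = 6.842/2.302 = 2.9722…
r ≈ ln(R0)/T = ln(2.302)/2.9722… = 0.28053… → 0.281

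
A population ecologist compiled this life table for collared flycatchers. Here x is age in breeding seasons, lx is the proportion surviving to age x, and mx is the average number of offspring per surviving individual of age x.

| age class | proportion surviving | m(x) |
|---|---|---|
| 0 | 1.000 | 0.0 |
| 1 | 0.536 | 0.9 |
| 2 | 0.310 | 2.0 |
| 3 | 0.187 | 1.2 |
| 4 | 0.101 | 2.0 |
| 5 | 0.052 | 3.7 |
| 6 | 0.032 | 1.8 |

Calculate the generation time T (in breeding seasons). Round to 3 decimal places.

2.536

lx·mx: 0, 0.4824, 0.62, 0.2244, 0.202, 0.1924, 0.0576 → R0 = 1.7788
x·lx·mx: 0, 0.4824, 1.24, 0.6732, 0.808, 0.962, 0.3456 → Σ = 4.5112
T = 4.5112 / 1.7788 = 2.536092… → 2.536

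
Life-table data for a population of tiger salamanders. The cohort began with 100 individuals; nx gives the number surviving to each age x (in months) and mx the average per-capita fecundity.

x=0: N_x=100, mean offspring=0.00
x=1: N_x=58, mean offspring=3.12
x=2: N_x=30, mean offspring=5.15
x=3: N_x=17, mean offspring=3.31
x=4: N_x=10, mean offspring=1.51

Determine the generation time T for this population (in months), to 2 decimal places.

lx = nx/n0 = nx/100: 1, 0.58, 0.3, 0.17, 0.1
lx·mx: 0, 1.8096, 1.545, 0.5627, 0.151 → R0 = 4.0683
x·lx·mx: 0, 1.8096, 3.09, 1.6881, 0.604 → Σ = 7.1917
T = 7.1917 / 4.0683 = 1.767741… → 1.77

1.77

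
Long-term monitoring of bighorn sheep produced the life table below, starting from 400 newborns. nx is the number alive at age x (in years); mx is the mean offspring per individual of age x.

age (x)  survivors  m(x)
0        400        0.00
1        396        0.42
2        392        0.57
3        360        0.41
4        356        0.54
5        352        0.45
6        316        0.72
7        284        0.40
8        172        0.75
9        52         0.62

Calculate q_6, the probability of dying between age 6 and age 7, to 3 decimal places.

0.101

lx = nx/n0 = nx/400: 1, 0.99, 0.98, 0.9, 0.89, 0.88, 0.79, 0.71, 0.43, 0.13
q_6 = (l_6 − l_7) / l_6 = (0.79 − 0.71) / 0.79
     = 0.08 / 0.79 = 0.101266… → 0.101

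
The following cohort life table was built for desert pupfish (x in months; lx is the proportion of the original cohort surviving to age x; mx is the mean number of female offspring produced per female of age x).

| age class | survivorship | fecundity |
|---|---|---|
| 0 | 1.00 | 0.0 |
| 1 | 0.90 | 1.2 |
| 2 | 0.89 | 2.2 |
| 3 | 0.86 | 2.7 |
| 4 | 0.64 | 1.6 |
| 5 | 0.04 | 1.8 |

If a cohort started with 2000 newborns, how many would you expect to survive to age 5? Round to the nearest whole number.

80

Expected survivors = N0 · l_5 = 2000 × 0.04 = 80 → 80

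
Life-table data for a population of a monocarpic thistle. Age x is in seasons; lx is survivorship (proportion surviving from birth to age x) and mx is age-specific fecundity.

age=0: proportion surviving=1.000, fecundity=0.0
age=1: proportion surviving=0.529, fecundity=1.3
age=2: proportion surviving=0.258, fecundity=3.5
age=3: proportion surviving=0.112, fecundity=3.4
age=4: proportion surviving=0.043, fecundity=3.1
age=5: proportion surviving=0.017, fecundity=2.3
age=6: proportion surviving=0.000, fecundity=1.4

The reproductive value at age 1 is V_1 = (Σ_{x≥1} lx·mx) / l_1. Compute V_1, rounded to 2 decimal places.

4.05

lx·mx for x ≥ 1: 0.6877, 0.903, 0.3808, 0.1333, 0.0391, 0 → sum = 2.1439
V_1 = 2.1439 / l_1 = 2.1439 / 0.529 = 4.052741… → 4.05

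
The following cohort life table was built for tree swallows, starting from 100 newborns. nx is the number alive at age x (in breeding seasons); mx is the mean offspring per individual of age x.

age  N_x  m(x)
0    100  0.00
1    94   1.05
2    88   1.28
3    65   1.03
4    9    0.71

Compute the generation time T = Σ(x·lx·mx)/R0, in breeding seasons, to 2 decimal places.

1.93

lx = nx/n0 = nx/100: 1, 0.94, 0.88, 0.65, 0.09
lx·mx: 0, 0.987, 1.1264, 0.6695, 0.0639 → R0 = 2.8468
x·lx·mx: 0, 0.987, 2.2528, 2.0085, 0.2556 → Σ = 5.5039
T = 5.5039 / 2.8468 = 1.933364… → 1.93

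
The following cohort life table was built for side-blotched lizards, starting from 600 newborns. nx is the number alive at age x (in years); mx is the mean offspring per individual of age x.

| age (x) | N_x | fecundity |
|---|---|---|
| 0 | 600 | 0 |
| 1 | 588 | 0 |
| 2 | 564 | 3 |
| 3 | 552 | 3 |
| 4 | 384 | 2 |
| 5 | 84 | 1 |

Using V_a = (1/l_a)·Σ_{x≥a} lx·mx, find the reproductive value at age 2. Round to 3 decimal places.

lx = nx/n0 = nx/600: 1, 0.98, 0.94, 0.92, 0.64, 0.14
lx·mx for x ≥ 2: 2.82, 2.76, 1.28, 0.14 → sum = 7
V_2 = 7 / l_2 = 7 / 0.94 = 7.446809… → 7.447

7.447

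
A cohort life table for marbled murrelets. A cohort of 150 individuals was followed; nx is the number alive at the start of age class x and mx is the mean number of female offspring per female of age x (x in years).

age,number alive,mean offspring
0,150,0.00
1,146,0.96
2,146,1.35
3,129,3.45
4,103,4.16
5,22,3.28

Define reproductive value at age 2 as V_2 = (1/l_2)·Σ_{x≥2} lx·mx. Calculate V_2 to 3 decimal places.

lx = nx/n0 = nx/150: 1, 0.97333…, 0.97333…, 0.86, 0.68667…, 0.14667…
lx·mx for x ≥ 2: 1.314…, 2.967, 2.856533…, 0.481067… → sum = 7.6186…
V_2 = 7.6186… / l_2 = 7.6186… / 0.973333… = 7.827329… → 7.827

7.827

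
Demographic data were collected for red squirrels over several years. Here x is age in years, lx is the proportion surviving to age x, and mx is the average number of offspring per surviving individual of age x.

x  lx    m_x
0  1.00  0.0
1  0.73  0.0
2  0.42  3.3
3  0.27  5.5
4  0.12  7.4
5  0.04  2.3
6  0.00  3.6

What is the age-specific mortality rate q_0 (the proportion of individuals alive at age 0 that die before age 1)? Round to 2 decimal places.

0.27

q_0 = (l_0 − l_1) / l_0 = (1 − 0.73) / 1
     = 0.27 / 1 = 0.27 → 0.27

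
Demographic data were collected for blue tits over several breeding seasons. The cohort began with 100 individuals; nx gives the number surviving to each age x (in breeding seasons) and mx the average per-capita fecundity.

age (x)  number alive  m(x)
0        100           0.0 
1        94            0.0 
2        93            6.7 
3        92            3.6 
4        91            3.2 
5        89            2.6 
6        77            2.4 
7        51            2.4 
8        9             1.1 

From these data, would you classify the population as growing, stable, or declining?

growing

lx = nx/n0 = nx/100: 1, 0.94, 0.93, 0.92, 0.91, 0.89, 0.77, 0.51, 0.09
R0 = Σ lx·mx = 0 + 0 + 6.231 + 3.312 + 2.912 + 2.314 + 1.848 + 1.224 + 0.099 = 17.94
R0 > 1, so the population is growing.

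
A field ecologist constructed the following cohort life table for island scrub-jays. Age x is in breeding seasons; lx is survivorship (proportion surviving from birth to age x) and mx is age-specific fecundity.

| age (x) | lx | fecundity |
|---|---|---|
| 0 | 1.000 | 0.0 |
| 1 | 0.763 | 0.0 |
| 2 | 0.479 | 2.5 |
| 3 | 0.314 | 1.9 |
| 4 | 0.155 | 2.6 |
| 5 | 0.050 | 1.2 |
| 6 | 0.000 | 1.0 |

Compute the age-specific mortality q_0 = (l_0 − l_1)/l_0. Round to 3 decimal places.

q_0 = (l_0 − l_1) / l_0 = (1 − 0.763) / 1
     = 0.237 / 1 = 0.237 → 0.237

0.237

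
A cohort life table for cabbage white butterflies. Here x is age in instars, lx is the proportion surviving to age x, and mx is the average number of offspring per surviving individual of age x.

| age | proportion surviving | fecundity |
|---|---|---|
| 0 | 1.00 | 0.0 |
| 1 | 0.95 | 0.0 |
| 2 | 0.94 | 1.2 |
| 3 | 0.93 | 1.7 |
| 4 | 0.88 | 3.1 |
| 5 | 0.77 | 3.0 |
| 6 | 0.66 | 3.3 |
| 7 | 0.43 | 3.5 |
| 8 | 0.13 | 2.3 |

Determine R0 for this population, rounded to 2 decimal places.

lx·mx by age: 0, 0, 1.128, 1.581, 2.728, 2.31, 2.178, 1.505, 0.299
R0 = Σ lx·mx = 11.729 → 11.73

11.73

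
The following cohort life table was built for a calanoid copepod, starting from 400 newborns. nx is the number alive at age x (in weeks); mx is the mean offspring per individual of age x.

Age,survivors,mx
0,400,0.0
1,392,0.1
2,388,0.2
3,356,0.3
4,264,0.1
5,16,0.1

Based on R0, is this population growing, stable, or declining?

declining

lx = nx/n0 = nx/400: 1, 0.98, 0.97, 0.89, 0.66, 0.04
R0 = Σ lx·mx = 0 + 0.098 + 0.194 + 0.267 + 0.066 + 0.004 = 0.629
R0 < 1, so the population is declining.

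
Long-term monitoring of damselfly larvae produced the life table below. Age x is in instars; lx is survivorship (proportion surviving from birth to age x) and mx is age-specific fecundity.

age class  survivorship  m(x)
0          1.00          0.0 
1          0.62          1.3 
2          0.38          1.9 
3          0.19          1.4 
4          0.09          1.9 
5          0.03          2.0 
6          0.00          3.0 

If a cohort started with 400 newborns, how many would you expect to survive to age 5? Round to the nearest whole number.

Expected survivors = N0 · l_5 = 400 × 0.03 = 12 → 12

12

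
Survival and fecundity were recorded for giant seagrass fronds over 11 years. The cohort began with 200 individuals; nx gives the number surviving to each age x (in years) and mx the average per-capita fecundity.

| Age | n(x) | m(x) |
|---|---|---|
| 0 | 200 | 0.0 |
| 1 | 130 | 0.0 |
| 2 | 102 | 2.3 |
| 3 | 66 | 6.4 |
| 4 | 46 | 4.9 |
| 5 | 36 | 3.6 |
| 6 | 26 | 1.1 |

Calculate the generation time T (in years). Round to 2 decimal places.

lx = nx/n0 = nx/200: 1, 0.65, 0.51, 0.33, 0.23, 0.18, 0.13
lx·mx: 0, 0, 1.173, 2.112, 1.127, 0.648, 0.143 → R0 = 5.203
x·lx·mx: 0, 0, 2.346, 6.336, 4.508, 3.24, 0.858 → Σ = 17.288
T = 17.288 / 5.203 = 3.322698… → 3.32

3.32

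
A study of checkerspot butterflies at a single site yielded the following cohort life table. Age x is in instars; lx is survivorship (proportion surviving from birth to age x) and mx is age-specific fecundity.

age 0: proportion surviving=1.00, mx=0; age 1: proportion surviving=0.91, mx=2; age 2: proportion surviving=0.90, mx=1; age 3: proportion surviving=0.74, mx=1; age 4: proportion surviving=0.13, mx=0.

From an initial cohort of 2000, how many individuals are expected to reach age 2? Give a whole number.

Expected survivors = N0 · l_2 = 2000 × 0.90 = 1800 → 1800

1800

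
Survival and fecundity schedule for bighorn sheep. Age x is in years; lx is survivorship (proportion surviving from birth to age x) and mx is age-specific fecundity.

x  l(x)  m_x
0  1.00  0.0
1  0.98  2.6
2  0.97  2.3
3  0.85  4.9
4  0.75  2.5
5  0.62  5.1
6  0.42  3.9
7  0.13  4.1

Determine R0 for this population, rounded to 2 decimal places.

lx·mx by age: 0, 2.548, 2.231, 4.165, 1.875, 3.162, 1.638, 0.533
R0 = Σ lx·mx = 16.152 → 16.15

16.15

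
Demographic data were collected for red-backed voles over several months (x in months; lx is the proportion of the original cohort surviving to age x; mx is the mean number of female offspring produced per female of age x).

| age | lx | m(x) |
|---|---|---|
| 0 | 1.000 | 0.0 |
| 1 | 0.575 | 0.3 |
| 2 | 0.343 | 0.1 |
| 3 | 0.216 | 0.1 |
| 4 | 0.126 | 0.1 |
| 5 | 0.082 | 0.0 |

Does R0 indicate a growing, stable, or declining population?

declining

R0 = Σ lx·mx = 0 + 0.1725 + 0.0343 + 0.0216 + 0.0126 + 0 = 0.241
R0 < 1, so the population is declining.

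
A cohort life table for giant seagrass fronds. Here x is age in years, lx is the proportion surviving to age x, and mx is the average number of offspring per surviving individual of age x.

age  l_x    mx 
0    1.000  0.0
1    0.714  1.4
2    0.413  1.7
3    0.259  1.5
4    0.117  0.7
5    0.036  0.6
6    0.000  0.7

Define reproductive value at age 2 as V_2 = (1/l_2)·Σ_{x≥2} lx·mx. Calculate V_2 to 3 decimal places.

2.891

lx·mx for x ≥ 2: 0.7021, 0.3885, 0.0819, 0.0216, 0 → sum = 1.1941
V_2 = 1.1941 / l_2 = 1.1941 / 0.413 = 2.891283… → 2.891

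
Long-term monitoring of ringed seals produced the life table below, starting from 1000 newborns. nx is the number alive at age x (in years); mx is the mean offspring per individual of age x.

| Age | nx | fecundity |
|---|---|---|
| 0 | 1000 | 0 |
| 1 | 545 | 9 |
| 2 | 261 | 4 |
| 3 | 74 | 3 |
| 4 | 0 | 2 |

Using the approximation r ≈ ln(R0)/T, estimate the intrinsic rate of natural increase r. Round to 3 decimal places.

1.466

lx = nx/n0 = nx/1000: 1, 0.545, 0.261, 0.074, 0
R0 = Σ lx·mx = 0 + 4.905 + 1.044 + 0.222 + 0 = 6.171
Σ x·lx·mx = 7.659; T = 7.659/6.171 = 1.24113…
r ≈ ln(R0)/T = ln(6.171)/1.24113… = 1.4663… → 1.466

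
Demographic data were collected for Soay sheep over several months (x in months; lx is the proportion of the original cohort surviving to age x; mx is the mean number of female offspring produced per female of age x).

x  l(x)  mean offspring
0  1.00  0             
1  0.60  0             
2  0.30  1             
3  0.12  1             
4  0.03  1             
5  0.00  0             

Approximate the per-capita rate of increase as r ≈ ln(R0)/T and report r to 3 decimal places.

R0 = Σ lx·mx = 0 + 0 + 0.3 + 0.12 + 0.03 + 0 = 0.45
Σ x·lx·mx = 1.08; T = 1.08/0.45 = 2.4
r ≈ ln(R0)/T = ln(0.45)/2.4 = -0.33271… → -0.333

-0.333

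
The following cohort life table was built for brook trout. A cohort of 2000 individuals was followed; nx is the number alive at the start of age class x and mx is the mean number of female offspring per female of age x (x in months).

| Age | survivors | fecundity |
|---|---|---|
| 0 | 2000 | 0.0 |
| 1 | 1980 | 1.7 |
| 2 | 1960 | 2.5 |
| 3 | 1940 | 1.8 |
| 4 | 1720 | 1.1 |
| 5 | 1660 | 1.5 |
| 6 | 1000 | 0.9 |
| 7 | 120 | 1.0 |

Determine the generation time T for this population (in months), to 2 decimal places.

2.91

lx = nx/n0 = nx/2000: 1, 0.99, 0.98, 0.97, 0.86, 0.83, 0.5, 0.06
lx·mx: 0, 1.683, 2.45, 1.746, 0.946, 1.245, 0.45, 0.06 → R0 = 8.58
x·lx·mx: 0, 1.683, 4.9, 5.238, 3.784, 6.225, 2.7, 0.42 → Σ = 24.95
T = 24.95 / 8.58 = 2.907925… → 2.91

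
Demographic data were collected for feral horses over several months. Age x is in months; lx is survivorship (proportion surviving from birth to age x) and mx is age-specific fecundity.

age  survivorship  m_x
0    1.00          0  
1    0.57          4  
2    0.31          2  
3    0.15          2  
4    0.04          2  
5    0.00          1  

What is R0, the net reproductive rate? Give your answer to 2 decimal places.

3.28

lx·mx by age: 0, 2.28, 0.62, 0.3, 0.08, 0
R0 = Σ lx·mx = 3.28 → 3.28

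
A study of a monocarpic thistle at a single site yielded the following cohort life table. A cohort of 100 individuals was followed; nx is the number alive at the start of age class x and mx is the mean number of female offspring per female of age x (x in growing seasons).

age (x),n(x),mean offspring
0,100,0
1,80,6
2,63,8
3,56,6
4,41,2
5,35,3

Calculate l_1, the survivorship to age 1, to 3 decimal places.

0.800

l_1 = n_1/n_0 = 80/100 = 0.8 → 0.800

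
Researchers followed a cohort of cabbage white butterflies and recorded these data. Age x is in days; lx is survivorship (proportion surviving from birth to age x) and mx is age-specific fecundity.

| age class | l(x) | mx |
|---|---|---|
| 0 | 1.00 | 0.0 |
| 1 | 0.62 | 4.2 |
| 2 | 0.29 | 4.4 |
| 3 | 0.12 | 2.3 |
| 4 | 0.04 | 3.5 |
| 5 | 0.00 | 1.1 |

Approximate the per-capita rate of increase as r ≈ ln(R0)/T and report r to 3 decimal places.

R0 = Σ lx·mx = 0 + 2.604 + 1.276 + 0.276 + 0.14 + 0 = 4.296
Σ x·lx·mx = 6.544; T = 6.544/4.296 = 1.52328…
r ≈ ln(R0)/T = ln(4.296)/1.52328… = 0.95694… → 0.957

0.957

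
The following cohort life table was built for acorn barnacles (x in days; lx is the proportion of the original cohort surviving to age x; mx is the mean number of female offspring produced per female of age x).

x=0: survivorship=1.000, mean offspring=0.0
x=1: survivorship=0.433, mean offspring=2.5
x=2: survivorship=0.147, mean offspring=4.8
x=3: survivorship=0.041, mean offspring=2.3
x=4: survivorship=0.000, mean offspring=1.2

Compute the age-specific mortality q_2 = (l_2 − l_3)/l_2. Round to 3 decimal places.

0.721

q_2 = (l_2 − l_3) / l_2 = (0.147 − 0.041) / 0.147
     = 0.106 / 0.147 = 0.721088… → 0.721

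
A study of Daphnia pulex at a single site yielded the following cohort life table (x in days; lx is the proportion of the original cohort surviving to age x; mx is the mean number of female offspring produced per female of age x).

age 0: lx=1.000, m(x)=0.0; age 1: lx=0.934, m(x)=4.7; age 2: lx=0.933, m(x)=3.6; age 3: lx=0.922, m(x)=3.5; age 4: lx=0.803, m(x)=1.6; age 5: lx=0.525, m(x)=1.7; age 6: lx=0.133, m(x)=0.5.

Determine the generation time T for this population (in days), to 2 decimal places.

lx·mx: 0, 4.3898, 3.3588, 3.227, 1.2848, 0.8925, 0.0665 → R0 = 13.2194
x·lx·mx: 0, 4.3898, 6.7176, 9.681, 5.1392, 4.4625, 0.399 → Σ = 30.7891
T = 30.7891 / 13.2194 = 2.329085… → 2.33

2.33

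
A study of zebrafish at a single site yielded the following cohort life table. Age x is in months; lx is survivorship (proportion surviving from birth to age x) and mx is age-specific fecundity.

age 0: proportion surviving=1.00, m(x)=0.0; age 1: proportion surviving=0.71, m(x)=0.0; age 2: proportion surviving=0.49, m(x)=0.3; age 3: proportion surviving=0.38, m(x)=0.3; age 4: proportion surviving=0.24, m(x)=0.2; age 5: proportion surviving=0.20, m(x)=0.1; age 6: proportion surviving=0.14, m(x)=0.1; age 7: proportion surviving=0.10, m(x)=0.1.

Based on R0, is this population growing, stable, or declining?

R0 = Σ lx·mx = 0 + 0 + 0.147 + 0.114 + 0.048 + 0.02 + 0.014 + 0.01 = 0.353
R0 < 1, so the population is declining.

declining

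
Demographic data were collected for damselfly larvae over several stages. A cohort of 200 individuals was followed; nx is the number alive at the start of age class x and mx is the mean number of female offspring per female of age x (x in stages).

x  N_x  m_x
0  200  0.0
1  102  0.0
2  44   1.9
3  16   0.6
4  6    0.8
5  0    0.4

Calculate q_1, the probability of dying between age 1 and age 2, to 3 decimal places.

lx = nx/n0 = nx/200: 1, 0.51, 0.22, 0.08, 0.03, 0
q_1 = (l_1 − l_2) / l_1 = (0.51 − 0.22) / 0.51
     = 0.29 / 0.51 = 0.568627… → 0.569

0.569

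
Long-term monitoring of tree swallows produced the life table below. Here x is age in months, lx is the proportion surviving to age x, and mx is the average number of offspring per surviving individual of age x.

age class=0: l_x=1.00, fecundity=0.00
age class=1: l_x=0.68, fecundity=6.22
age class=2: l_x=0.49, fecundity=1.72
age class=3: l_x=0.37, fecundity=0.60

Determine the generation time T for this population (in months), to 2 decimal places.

1.24

lx·mx: 0, 4.2296, 0.8428, 0.222 → R0 = 5.2944
x·lx·mx: 0, 4.2296, 1.6856, 0.666 → Σ = 6.5812
T = 6.5812 / 5.2944 = 1.243049… → 1.24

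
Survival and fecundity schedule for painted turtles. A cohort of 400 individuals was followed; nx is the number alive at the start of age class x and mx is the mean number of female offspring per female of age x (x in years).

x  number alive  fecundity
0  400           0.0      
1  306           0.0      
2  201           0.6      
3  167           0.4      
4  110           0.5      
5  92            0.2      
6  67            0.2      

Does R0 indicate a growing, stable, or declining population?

lx = nx/n0 = nx/400: 1, 0.765, 0.5025, 0.4175, 0.275, 0.23, 0.1675
R0 = Σ lx·mx = 0 + 0 + 0.3015 + 0.167 + 0.1375 + 0.046 + 0.0335 = 0.6855
R0 < 1, so the population is declining.

declining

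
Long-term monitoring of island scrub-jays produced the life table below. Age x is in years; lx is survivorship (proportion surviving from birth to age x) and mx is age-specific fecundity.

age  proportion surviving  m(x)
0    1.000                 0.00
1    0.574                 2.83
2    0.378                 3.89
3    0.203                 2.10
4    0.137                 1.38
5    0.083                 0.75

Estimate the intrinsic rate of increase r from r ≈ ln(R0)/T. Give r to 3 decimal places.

0.725

R0 = Σ lx·mx = 0 + 1.62442 + 1.47042 + 0.4263 + 0.18906 + 0.06225 = 3.77245
Σ x·lx·mx = 6.91165; T = 6.91165/3.77245 = 1.83214…
r ≈ ln(R0)/T = ln(3.77245)/1.83214… = 0.72469… → 0.725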